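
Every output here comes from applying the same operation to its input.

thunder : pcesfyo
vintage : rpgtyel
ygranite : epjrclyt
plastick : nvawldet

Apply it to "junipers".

cdufytap

In each case the input is transformed by: move the last 2 characters to the front (rotate right by 2), then shift every letter 11 places forward in the alphabet (wrapping around).
For "junipers", step one produces "rsjunipe"; step two turns that into "cdufytap".
(Check on "thunder": → "erthund" → "pcesfyo" ✓)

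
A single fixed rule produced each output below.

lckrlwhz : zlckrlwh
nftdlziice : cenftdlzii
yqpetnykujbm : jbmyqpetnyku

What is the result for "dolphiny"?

ydolphin

The transformation: move the first 3 characters to the end (rotate left by 3), then swap the front and back halves of the string.
Working it through for "dolphiny": intermediate "phinydol", final "ydolphin".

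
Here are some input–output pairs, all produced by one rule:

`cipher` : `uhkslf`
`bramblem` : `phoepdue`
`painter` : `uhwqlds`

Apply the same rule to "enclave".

hydofqh

The pattern: reverse the string, then shift every letter 3 places forward in the alphabet (wrapping around).
Applying both steps to "enclave": "evalcne", then "hydofqh".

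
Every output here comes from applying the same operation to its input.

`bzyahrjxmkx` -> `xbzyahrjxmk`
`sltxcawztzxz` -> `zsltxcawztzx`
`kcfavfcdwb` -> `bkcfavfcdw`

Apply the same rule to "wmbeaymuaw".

In each case the input is transformed by: move the last character to the front.
Applying that to "wmbeaymuaw" gives "wwmbeaymua".

wwmbeaymua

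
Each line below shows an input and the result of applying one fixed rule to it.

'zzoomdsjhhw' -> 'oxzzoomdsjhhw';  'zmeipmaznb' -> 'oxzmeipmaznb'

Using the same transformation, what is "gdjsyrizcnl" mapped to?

Each output is the input with this applied: prepend "ox".
For "gdjsyrizcnl" the result is "oxgdjsyrizcnl".

oxgdjsyrizcnl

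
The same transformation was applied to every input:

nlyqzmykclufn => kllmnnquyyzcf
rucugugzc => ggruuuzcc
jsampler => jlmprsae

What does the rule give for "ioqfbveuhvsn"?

What's happening: sort the characters into alphabetical order, then move the first 2 characters to the end (rotate left by 2).
On "ioqfbveuhvsn": the first step gives "befhinoqsuvv", and the second then gives "fhinoqsuvvbe".

fhinoqsuvvbe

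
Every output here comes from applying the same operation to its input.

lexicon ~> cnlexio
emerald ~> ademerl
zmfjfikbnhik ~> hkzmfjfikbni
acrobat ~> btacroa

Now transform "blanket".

The transformation: move the last 2 characters to the front (rotate right by 2), then swap the first and last characters.
For "blanket", step one produces "etblank"; step two turns that into "ktblane".

ktblane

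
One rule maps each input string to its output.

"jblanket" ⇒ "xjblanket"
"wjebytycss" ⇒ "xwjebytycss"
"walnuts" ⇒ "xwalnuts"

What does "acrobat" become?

xacrobat

The pattern: prepend "x".
Doing the same to "acrobat": "xacrobat".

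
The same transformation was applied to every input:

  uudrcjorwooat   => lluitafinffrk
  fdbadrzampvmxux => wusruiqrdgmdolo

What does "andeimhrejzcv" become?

Each output is the input with this applied: shift every letter 9 places backward in the alphabet (wrapping around).
Applying that to "andeimhrejzcv" gives "reuvzdyivaqtm".

reuvzdyivaqtm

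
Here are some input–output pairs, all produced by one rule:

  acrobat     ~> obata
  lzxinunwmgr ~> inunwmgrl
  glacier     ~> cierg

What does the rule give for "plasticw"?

sticwp

What's happening: move the first character to the end, then delete the first 2 characters.
"plasticw" → "lasticwp" → "sticwp".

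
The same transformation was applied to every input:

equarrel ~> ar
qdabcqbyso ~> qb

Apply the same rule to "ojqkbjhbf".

The pattern: move the last 3 characters to the front (rotate right by 3), then keep only the last 2 characters.
Starting from "ojqkbjhbf": after the first operation, "hbfojqkbj"; after the second, "bj".
(Check on "equarrel": → "relequar" → "ar" ✓)

bj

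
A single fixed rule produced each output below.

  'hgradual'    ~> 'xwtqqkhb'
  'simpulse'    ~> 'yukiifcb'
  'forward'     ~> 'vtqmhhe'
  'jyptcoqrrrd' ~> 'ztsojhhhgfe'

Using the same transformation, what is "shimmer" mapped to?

Rule — shift every letter 10 places backward in the alphabet (wrapping around), then sort the characters into reverse alphabetical order.
"shimmer" → "ixyccuh" → "yxuihcc".

yxuihcc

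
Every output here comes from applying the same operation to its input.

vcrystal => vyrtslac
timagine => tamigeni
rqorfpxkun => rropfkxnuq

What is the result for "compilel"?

cpmlileo

Looking at the pairs, the operation is to swap each adjacent pair of characters (1↔2, 3↔4, ...), then move the first character to the end.
For "compilel" the result is "cpmlileo".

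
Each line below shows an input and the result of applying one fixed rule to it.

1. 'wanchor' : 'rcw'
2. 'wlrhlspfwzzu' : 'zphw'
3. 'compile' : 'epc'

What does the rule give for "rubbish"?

hbr

The pattern: keep one character in every 3, starting at position 1 (positions 1st, 4th, 7th, ...), then reverse the string.
Working it through for "rubbish": intermediate "rbh", final "hbr".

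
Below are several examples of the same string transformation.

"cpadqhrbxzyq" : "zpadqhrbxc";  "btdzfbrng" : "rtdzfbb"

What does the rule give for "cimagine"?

The rule is to delete the last 2 characters, then swap the first and last characters.
Working it through for "cimagine": intermediate "cimagi", final "iimagc".

iimagc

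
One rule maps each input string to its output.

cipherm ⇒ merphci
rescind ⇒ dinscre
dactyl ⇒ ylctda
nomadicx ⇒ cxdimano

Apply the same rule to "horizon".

nzoriho

Rule — swap each adjacent pair of characters (1↔2, 3↔4, ...), then reverse the string.
Working it through for "horizon": intermediate "ohirozn", final "nzoriho".
(Check on "nomadicx": → "onamidxc" → "cxdimano" ✓)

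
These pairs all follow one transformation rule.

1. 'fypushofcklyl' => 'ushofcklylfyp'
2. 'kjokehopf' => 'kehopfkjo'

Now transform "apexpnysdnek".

xpnysdnekape

The transformation: move the first 3 characters to the end (rotate left by 3).
Applying that to "apexpnysdnek" gives "xpnysdnekape".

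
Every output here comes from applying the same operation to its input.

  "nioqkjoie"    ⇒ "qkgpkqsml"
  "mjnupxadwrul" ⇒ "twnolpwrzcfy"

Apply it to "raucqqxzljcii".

ekktcwesszbnl

What's happening: move the last 3 characters to the front (rotate right by 3), then shift every letter 2 places forward in the alphabet (wrapping around).
Doing the same to "raucqqxzljcii": "ekktcwesszbnl".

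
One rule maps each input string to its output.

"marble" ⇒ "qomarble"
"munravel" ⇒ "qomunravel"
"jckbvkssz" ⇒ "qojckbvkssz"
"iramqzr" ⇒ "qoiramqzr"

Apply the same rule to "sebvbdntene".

Rule — prepend "qo".
On "sebvbdntene" that produces "qosebvbdntene".

qosebvbdntene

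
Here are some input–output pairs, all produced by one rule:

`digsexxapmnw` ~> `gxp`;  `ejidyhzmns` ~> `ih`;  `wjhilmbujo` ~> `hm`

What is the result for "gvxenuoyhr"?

Looking at the pairs, the operation is to delete the last 3 characters, then keep one character in every 3, starting at position 3 (positions 3rd, 6th, 9th, ...).
Working it through for "gvxenuoyhr": intermediate "gvxenuo", final "xu".

xu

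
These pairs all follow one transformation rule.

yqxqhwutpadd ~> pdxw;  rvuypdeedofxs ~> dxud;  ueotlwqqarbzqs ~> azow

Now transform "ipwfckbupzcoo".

powk

Rule — keep one character in every 3, starting at position 3 (positions 3rd, 6th, 9th, ...), then move the last 2 characters to the front (rotate right by 2).
On "ipwfckbupzcoo": the first step gives "wkpo", and the second then gives "powk".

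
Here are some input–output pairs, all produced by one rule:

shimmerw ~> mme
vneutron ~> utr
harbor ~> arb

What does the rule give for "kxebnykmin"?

Rule — move the last 2 characters to the front (rotate right by 2), then keep only the last 3 characters.
Working it through for "kxebnykmin": intermediate "inkxebnykm", final "ykm".

ykm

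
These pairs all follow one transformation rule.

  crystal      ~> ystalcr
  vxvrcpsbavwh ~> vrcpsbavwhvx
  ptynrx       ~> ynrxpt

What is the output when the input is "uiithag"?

ithagui

The transformation: move the first 2 characters to the end (rotate left by 2).
Doing the same to "uiithag": "ithagui".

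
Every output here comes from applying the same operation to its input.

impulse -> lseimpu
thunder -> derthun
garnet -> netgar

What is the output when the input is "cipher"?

The pattern: move the last 3 characters to the front (rotate right by 3).
For "cipher" the result is "hercip".

hercip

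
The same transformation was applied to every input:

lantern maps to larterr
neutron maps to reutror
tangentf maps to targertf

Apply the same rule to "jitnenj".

Rule — replace every "n" with "r".
So "jitnenj" becomes "jitrerj".

jitrerj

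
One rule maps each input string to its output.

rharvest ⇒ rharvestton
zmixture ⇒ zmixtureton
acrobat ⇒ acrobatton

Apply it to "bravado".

In each case the input is transformed by: append "ton".
"bravado" → "bravadoton".

bravadoton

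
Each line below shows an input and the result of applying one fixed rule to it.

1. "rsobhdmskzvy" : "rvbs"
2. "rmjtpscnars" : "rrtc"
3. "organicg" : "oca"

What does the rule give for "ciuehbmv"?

cme

What's happening: take characters alternately from the front and the back (1st, last, 2nd, 2nd-last, ...), then keep one character in every 3, starting at position 1 (positions 1st, 4th, 7th, ...).
Doing the same to "ciuehbmv": "cme".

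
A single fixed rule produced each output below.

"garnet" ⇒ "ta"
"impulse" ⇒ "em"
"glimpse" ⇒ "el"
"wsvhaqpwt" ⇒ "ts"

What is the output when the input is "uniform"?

In each case the input is transformed by: swap the first and last characters, then keep only the first 2 characters.
"uniform" → "mn".

mn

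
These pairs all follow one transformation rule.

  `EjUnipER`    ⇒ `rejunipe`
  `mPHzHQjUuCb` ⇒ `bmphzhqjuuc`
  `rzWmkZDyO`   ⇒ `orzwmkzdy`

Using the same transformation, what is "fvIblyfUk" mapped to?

Rule — move the last character to the front, then convert every letter to lowercase.
Working it through for "fvIblyfUk": intermediate "kfvIblyfU", final "kfviblyfu".
(Check on "EjUnipER": → "REjUnipE" → "rejunipe" ✓)

kfviblyfu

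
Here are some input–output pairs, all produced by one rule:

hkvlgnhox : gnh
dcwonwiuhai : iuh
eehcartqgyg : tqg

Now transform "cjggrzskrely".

kre

What's happening: move the last 2 characters to the front (rotate right by 2), then keep only the last 3 characters.
For "cjggrzskrely", step one produces "lycjggrzskre"; step two turns that into "kre".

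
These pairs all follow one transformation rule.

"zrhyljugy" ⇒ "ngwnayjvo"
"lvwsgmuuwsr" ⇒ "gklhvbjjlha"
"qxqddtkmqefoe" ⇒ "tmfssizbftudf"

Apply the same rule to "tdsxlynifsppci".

The pattern: swap the first and last characters, then shift every letter 11 places backward in the alphabet (wrapping around).
Applying both steps to "tdsxlynifsppci": "idsxlynifsppct", then "xshmancxuheeri".
(Check on "lvwsgmuuwsr": → "rvwsgmuuwsl" → "gklhvbjjlha" ✓)

xshmancxuheeri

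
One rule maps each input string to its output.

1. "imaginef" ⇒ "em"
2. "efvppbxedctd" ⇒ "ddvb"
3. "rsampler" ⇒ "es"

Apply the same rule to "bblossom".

What's happening: swap the front and back halves of the string, then keep one character in every 3, starting at position 3 (positions 3rd, 6th, 9th, ...).
Starting from "bblossom": after the first operation, "ssombblo"; after the second, "ob".

ob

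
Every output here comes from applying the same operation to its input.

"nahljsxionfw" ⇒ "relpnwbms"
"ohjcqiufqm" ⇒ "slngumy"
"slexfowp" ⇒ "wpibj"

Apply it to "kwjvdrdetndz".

oanzhvhix

What's happening: shift every letter 4 places forward in the alphabet (wrapping around), then delete the last 3 characters.
Applying both steps to "kwjvdrdetndz": "oanzhvhixrhd", then "oanzhvhix".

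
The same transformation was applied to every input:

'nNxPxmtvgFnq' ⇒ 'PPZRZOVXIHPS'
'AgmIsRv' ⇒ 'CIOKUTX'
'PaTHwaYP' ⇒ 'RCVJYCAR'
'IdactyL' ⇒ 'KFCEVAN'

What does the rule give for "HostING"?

JQUVKPI

Looking at the pairs, the operation is to shift every letter 2 places forward in the alphabet (wrapping around), then convert every letter to uppercase.
For "HostING", step one produces "JquvKPI"; step two turns that into "JQUVKPI".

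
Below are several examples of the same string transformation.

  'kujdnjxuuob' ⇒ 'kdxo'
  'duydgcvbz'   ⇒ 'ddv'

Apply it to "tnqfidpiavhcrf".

Rule — keep one character in every 3, starting at position 1 (positions 1st, 4th, 7th, ...).
On "tnqfidpiavhcrf" that produces "tfpvr".

tfpvr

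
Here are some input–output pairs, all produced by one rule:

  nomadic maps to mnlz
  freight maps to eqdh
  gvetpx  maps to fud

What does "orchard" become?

Rule — delete the last 3 characters, then shift every letter 1 place backward in the alphabet (wrapping around).
Applying both steps to "orchard": "orch", then "nqbg".

nqbg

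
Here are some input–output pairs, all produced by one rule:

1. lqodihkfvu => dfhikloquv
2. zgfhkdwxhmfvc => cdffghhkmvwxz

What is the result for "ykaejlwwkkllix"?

aeijkkklllwwxy

What's happening: sort the characters into alphabetical order.
"ykaejlwwkkllix" → "aeijkkklllwwxy".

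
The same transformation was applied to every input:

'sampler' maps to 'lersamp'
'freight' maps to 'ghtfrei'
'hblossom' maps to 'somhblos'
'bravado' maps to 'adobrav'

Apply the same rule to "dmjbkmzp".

mzpdmjbk

In each case the input is transformed by: move the last 3 characters to the front (rotate right by 3).
Applying that to "dmjbkmzp" gives "mzpdmjbk".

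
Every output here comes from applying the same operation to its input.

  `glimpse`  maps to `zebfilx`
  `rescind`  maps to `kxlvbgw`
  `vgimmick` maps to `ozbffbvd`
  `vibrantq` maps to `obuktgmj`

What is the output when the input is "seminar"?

In each case the input is transformed by: shift every letter 7 places backward in the alphabet (wrapping around).
On "seminar" that produces "lxfbgtk".

lxfbgtk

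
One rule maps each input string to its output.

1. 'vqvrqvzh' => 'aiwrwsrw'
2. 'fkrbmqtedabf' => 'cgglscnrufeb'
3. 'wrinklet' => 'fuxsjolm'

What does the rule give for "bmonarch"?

The pattern: move the last 2 characters to the front (rotate right by 2), then shift every letter 1 place forward in the alphabet (wrapping around).
Working it through for "bmonarch": intermediate "chbmonar", final "dicnpobs".

dicnpobs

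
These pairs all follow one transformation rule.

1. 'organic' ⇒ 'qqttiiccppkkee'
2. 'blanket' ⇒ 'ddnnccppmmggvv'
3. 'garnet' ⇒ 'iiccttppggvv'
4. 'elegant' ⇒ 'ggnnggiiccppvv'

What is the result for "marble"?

ooccttddnngg

The pattern: double every character, then shift every letter 2 places forward in the alphabet (wrapping around).
Working it through for "marble": intermediate "mmaarrbbllee", final "ooccttddnngg".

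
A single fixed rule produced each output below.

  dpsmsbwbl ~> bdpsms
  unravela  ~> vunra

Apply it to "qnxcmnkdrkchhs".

cqnxcmnkdrk

What's happening: delete the last 3 characters, then move the last character to the front.
Starting from "qnxcmnkdrkchhs": after the first operation, "qnxcmnkdrkc"; after the second, "cqnxcmnkdrk".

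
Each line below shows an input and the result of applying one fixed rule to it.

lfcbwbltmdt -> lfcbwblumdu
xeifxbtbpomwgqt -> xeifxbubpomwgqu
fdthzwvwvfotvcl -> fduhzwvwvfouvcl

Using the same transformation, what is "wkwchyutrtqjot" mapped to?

In each case the input is transformed by: replace every "t" with "u".
So "wkwchyutrtqjot" becomes "wkwchyuuruqjou".

wkwchyuuruqjou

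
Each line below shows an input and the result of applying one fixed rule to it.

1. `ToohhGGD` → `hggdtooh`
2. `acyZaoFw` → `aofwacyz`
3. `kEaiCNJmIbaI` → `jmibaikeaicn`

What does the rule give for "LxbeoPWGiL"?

The rule is to swap the front and back halves of the string, then convert every letter to lowercase.
Working it through for "LxbeoPWGiL": intermediate "PWGiLLxbeo", final "pwgillxbeo".

pwgillxbeo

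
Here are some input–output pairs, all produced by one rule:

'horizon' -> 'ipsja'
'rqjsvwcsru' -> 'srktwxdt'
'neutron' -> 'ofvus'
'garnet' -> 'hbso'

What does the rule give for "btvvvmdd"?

The pattern: shift every letter 1 place forward in the alphabet (wrapping around), then delete the last 2 characters.
"btvvvmdd" → "cuwwwn".

cuwwwn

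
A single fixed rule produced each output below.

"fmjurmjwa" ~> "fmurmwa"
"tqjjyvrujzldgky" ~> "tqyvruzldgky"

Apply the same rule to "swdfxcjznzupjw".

swdfxcznzupw

Each output is the input with this applied: remove every "j".
"swdfxcjznzupjw" → "swdfxcznzupw".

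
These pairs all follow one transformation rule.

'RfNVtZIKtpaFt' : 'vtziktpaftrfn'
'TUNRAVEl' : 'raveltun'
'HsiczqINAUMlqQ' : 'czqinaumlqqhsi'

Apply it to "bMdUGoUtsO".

What's happening: move the first 3 characters to the end (rotate left by 3), then convert every letter to lowercase.
On "bMdUGoUtsO": the first step gives "UGoUtsObMd", and the second then gives "ugoutsobmd".

ugoutsobmd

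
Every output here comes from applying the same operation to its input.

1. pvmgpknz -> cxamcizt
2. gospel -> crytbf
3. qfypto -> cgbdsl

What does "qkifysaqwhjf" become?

Each output is the input with this applied: swap the front and back halves of the string, then shift every letter 13 places forward in the alphabet (wrapping around) — i.e. ROT13.
For "qkifysaqwhjf", step one produces "aqwhjfqkifys"; step two turns that into "ndjuwsdxvslf".
(Check on "pvmgpknz": → "pknzpvmg" → "cxamcizt" ✓)

ndjuwsdxvslf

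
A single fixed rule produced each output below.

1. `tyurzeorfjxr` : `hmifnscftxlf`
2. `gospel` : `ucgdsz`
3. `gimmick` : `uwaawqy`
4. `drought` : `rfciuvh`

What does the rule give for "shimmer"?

Each output is the input with this applied: shift every letter 12 places backward in the alphabet (wrapping around).
For "shimmer" the result is "gvwaasf".

gvwaasf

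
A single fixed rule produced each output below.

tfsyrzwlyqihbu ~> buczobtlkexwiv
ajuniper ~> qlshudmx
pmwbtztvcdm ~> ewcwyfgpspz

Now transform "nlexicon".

The rule is to shift every letter 3 places forward in the alphabet (wrapping around), then move the first 3 characters to the end (rotate left by 3).
Working it through for "nlexicon": intermediate "qohalfrq", final "alfrqqoh".

alfrqqoh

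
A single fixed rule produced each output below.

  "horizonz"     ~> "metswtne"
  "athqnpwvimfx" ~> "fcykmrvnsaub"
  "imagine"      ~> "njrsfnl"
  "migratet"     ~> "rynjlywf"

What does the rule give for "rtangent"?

In each case the input is transformed by: take characters alternately from the front and the back (1st, last, 2nd, 2nd-last, ...), then shift every letter 5 places forward in the alphabet (wrapping around).
Applying that to "rtangent" gives "wyysfjsl".

wyysfjsl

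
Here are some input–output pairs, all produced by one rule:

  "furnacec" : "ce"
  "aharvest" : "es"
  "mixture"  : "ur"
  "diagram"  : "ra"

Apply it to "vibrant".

The pattern: delete the last character, then keep only the last 2 characters.
"vibrant" → "vibran" → "an".

an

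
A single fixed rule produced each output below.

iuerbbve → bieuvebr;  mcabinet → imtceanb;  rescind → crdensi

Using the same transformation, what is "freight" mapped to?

Rule — take characters alternately from the front and the back (1st, last, 2nd, 2nd-last, ...), then move the last character to the front.
For "freight", step one produces "ftrhegi"; step two turns that into "iftrheg".

iftrheg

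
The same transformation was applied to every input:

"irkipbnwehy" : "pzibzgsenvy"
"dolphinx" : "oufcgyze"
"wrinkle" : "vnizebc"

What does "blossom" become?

Looking at the pairs, the operation is to move the last character to the front, then shift every letter 9 places backward in the alphabet (wrapping around).
On "blossom": the first step gives "mblosso", and the second then gives "dscfjjf".

dscfjjf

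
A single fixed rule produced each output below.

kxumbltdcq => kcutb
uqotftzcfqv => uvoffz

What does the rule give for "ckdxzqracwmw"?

cmdczr

Rule — keep every other character starting from the first (positions 1st, 3rd, 5th, ...), then take characters alternately from the front and the back (1st, last, 2nd, 2nd-last, ...).
Starting from "ckdxzqracwmw": after the first operation, "cdzrcm"; after the second, "cmdczr".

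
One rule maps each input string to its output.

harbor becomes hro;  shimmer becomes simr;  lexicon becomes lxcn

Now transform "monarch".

The pattern: keep every other character starting from the first (positions 1st, 3rd, 5th, ...).
"monarch" → "mnrh".

mnrh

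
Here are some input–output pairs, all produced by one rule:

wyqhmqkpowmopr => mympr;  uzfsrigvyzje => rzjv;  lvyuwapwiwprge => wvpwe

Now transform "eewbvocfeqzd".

Rule — keep one character in every 3, starting at position 2 (positions 2nd, 5th, 8th, ...), then swap each adjacent pair of characters (1↔2, 3↔4, ...).
Working it through for "eewbvocfeqzd": intermediate "evfz", final "vezf".

vezf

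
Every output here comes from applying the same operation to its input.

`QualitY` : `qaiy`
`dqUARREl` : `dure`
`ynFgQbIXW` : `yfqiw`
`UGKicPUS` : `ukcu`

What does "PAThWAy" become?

Rule — keep every other character starting from the first (positions 1st, 3rd, 5th, ...), then convert every letter to lowercase.
On "PAThWAy": the first step gives "PTWy", and the second then gives "ptwy".

ptwy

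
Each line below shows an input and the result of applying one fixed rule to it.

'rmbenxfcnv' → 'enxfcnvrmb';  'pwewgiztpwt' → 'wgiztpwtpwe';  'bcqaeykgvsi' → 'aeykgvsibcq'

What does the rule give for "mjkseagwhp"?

seagwhpmjk

In each case the input is transformed by: move the first 3 characters to the end (rotate left by 3).
On "mjkseagwhp" that produces "seagwhpmjk".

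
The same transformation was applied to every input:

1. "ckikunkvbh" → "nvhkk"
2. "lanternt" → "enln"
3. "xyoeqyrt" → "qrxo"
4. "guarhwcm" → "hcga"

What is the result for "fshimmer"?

The rule is to swap the front and back halves of the string, then keep every other character starting from the first (positions 1st, 3rd, 5th, ...).
Working it through for "fshimmer": intermediate "mmerfshi", final "mefh".

mefh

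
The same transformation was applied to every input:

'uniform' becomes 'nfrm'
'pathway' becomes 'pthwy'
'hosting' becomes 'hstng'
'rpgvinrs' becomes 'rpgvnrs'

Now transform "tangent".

What's happening: remove every vowel.
"tangent" → "tngnt".

tngnt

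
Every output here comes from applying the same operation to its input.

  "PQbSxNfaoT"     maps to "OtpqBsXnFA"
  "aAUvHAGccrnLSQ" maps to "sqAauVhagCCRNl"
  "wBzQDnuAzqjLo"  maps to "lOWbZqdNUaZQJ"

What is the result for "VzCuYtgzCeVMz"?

mZvZcUyTGZcEv

Looking at the pairs, the operation is to flip the case of every letter, then move the last 2 characters to the front (rotate right by 2).
Starting from "VzCuYtgzCeVMz": after the first operation, "vZcUyTGZcEvmZ"; after the second, "mZvZcUyTGZcEv".
(Check on "PQbSxNfaoT": → "pqBsXnFAOt" → "OtpqBsXnFA" ✓)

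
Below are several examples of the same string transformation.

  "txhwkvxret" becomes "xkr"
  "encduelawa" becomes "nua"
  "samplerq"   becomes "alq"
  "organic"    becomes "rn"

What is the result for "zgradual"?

gdl

Rule — keep one character in every 3, starting at position 2 (positions 2nd, 5th, 8th, ...).
On "zgradual" that produces "gdl".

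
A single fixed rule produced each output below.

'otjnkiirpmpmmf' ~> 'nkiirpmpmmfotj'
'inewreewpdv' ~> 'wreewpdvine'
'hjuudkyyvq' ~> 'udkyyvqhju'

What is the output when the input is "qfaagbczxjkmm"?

agbczxjkmmqfa

What's happening: move the first 3 characters to the end (rotate left by 3).
On "qfaagbczxjkmm" that produces "agbczxjkmmqfa".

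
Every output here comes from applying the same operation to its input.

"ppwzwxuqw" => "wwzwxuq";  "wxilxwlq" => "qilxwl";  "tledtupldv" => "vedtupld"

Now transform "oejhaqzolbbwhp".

The rule is to delete the first 2 characters, then move the last character to the front.
On "oejhaqzolbbwhp": the first step gives "jhaqzolbbwhp", and the second then gives "pjhaqzolbbwh".
(Check on "ppwzwxuqw": → "wzwxuqw" → "wwzwxuq" ✓)

pjhaqzolbbwh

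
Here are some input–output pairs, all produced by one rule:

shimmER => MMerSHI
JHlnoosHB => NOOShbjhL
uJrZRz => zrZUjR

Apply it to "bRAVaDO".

vAdoBra

Looking at the pairs, the operation is to move the first 3 characters to the end (rotate left by 3), then flip the case of every letter.
For "bRAVaDO", step one produces "VaDObRA"; step two turns that into "vAdoBra".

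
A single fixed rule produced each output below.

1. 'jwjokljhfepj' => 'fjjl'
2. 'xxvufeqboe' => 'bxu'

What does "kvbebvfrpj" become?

rke

Rule — swap the front and back halves of the string, then keep one character in every 3, starting at position 3 (positions 3rd, 6th, 9th, ...).
Starting from "kvbebvfrpj": after the first operation, "vfrpjkvbeb"; after the second, "rke".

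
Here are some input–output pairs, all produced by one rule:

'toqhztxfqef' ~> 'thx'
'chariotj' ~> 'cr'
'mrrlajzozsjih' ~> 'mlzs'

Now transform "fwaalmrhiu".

In each case the input is transformed by: move the last 2 characters to the front (rotate right by 2), then keep one character in every 3, starting at position 3 (positions 3rd, 6th, 9th, ...).
For "fwaalmrhiu", step one produces "iufwaalmrh"; step two turns that into "far".

far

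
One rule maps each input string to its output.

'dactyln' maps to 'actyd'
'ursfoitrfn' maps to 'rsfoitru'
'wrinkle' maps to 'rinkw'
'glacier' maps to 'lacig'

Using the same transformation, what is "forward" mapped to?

Looking at the pairs, the operation is to delete the last 2 characters, then move the first character to the end.
"forward" → "forwa" → "orwaf".

orwaf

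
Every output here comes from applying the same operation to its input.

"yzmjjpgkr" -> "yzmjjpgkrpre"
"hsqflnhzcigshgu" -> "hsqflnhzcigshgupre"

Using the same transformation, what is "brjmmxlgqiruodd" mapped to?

In each case the input is transformed by: append "pre".
Doing the same to "brjmmxlgqiruodd": "brjmmxlgqiruoddpre".

brjmmxlgqiruoddpre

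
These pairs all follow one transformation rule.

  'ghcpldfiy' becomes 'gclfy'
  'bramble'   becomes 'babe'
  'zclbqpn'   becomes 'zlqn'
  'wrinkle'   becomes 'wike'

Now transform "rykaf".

rkf

Looking at the pairs, the operation is to keep every other character starting from the first (positions 1st, 3rd, 5th, ...).
Doing the same to "rykaf": "rkf".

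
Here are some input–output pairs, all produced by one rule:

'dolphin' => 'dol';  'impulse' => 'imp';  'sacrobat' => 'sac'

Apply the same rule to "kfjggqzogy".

kfj

In each case the input is transformed by: keep only the first 3 characters.
On "kfjggqzogy" that produces "kfj".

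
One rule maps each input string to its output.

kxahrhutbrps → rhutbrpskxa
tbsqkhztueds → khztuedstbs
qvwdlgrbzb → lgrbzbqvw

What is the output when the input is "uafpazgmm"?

azgmmuaf

Each output is the input with this applied: move the first 3 characters to the end (rotate left by 3), then delete the first character.
Working it through for "uafpazgmm": intermediate "pazgmmuaf", final "azgmmuaf".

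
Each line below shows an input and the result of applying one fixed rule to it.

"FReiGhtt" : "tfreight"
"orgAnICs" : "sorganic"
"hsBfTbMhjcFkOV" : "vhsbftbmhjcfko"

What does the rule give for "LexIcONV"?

vlexicon

In each case the input is transformed by: move the last character to the front, then convert every letter to lowercase.
For "LexIcONV", step one produces "VLexIcON"; step two turns that into "vlexicon".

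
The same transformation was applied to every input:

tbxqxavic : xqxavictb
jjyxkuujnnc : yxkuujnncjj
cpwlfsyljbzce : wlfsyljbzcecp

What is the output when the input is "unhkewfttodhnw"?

hkewfttodhnwun

The transformation: move the first 2 characters to the end (rotate left by 2).
For "unhkewfttodhnw" the result is "hkewfttodhnwun".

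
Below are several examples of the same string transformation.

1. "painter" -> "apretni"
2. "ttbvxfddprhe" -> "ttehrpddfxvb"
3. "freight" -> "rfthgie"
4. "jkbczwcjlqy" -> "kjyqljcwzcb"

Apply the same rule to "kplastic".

pkcitsal

What's happening: reverse the string, then move the last 2 characters to the front (rotate right by 2).
On "kplastic": the first step gives "citsalpk", and the second then gives "pkcitsal".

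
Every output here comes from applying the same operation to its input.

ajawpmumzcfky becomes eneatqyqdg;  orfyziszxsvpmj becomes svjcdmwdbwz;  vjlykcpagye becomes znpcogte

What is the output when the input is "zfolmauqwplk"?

djspqeyua

Looking at the pairs, the operation is to shift every letter 4 places forward in the alphabet (wrapping around), then delete the last 3 characters.
Applying that to "zfolmauqwplk" gives "djspqeyua".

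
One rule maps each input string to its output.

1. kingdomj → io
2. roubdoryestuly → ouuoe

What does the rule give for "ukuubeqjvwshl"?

uuue

The transformation: take characters alternately from the front and the back (1st, last, 2nd, 2nd-last, ...), then keep only the vowels.
For "ukuubeqjvwshl" the result is "uuue".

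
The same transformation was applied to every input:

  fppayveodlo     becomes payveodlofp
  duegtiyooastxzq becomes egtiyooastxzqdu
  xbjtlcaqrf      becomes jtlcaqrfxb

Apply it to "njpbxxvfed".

The rule is to move the first 2 characters to the end (rotate left by 2).
Doing the same to "njpbxxvfed": "pbxxvfednj".

pbxxvfednj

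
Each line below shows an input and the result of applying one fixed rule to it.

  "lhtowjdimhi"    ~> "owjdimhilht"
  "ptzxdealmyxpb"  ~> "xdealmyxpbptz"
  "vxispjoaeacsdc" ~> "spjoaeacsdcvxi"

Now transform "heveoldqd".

eoldqdhev

The pattern: move the first 3 characters to the end (rotate left by 3).
Applying that to "heveoldqd" gives "eoldqdhev".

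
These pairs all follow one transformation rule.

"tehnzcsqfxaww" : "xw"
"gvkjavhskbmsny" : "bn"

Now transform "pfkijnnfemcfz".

mz

The pattern: keep one character in every 3, starting at position 1 (positions 1st, 4th, 7th, ...), then delete the first 3 characters.
"pfkijnnfemcfz" → "pinmz" → "mz".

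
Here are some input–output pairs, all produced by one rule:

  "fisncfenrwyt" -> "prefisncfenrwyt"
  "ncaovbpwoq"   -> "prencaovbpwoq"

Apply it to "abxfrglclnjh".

The pattern: prepend "pre".
On "abxfrglclnjh" that produces "preabxfrglclnjh".

preabxfrglclnjh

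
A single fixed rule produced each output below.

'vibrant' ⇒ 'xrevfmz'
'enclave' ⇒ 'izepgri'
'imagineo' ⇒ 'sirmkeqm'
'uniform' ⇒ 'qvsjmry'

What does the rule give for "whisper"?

vitwmla

The rule is to shift every letter 4 places forward in the alphabet (wrapping around), then reverse the string.
Working it through for "whisper": intermediate "almwtiv", final "vitwmla".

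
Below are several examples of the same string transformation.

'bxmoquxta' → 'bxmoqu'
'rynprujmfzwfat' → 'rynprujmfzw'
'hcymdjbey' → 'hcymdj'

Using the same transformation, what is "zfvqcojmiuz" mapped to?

zfvqcojm

Each output is the input with this applied: delete the last 3 characters.
"zfvqcojmiuz" → "zfvqcojm".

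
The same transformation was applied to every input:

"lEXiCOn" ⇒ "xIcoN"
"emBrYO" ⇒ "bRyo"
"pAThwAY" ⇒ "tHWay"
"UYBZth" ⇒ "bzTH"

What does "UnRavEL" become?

In each case the input is transformed by: flip the case of every letter, then delete the first 2 characters.
Applying both steps to "UnRavEL": "uNrAVel", then "rAVel".
(Check on "lEXiCOn": → "LexIcoN" → "xIcoN" ✓)

rAVel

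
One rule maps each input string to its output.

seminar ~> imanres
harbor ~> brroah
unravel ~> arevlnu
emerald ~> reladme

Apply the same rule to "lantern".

Looking at the pairs, the operation is to swap each adjacent pair of characters (1↔2, 3↔4, ...), then move the first 2 characters to the end (rotate left by 2).
Doing the same to "lantern": "tnrenal".

tnrenal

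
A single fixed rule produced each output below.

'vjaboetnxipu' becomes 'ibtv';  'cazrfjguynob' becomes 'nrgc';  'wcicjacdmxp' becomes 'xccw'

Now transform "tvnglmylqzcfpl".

pgyzt

In each case the input is transformed by: keep one character in every 3, starting at position 1 (positions 1st, 4th, 7th, ...), then swap the first and last characters.
Starting from "tvnglmylqzcfpl": after the first operation, "tgyzp"; after the second, "pgyzt".
(Check on "wcicjacdmxp": → "wccx" → "xccw" ✓)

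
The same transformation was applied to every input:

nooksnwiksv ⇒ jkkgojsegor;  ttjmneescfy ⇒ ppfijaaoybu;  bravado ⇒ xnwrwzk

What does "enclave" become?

The rule is to shift every letter 4 places backward in the alphabet (wrapping around).
For "enclave" the result is "ajyhwra".

ajyhwra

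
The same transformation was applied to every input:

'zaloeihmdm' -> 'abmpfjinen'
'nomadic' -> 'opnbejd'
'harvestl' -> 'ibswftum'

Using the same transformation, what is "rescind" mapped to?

sftdjoe

Each output is the input with this applied: shift every letter 1 place forward in the alphabet (wrapping around).
On "rescind" that produces "sftdjoe".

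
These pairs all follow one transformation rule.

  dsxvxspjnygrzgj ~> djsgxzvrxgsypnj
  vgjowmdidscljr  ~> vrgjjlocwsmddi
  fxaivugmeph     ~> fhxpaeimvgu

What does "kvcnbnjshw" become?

kwvhcsnjbn

In each case the input is transformed by: take characters alternately from the front and the back (1st, last, 2nd, 2nd-last, ...).
On "kvcnbnjshw" that produces "kwvhcsnjbn".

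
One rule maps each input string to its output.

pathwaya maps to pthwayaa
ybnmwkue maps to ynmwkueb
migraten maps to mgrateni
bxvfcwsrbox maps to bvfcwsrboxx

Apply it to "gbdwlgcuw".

Rule — move the first character to the end, then swap the first and last characters.
"gbdwlgcuw" → "bdwlgcuwg" → "gdwlgcuwb".

gdwlgcuwb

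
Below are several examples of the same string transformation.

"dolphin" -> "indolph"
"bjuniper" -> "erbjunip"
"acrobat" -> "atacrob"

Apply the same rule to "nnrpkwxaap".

apnnrpkwxa

What's happening: move the last 2 characters to the front (rotate right by 2).
On "nnrpkwxaap" that produces "apnnrpkwxa".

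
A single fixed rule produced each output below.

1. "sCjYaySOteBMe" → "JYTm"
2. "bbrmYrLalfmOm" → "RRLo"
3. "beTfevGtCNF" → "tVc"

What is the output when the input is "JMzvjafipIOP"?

ZAPp

The pattern: keep one character in every 3, starting at position 3 (positions 3rd, 6th, 9th, ...), then flip the case of every letter.
"JMzvjafipIOP" → "zapP" → "ZAPp".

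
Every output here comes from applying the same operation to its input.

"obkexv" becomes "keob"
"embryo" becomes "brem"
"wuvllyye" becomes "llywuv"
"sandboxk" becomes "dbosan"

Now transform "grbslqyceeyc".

Each output is the input with this applied: delete the last 2 characters, then swap the front and back halves of the string.
For "grbslqyceeyc", step one produces "grbslqycee"; step two turns that into "qyceegrbsl".

qyceegrbsl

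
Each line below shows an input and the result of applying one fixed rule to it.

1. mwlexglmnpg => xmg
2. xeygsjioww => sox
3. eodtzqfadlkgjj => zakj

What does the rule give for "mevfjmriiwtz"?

jite

Rule — move the first 2 characters to the end (rotate left by 2), then keep one character in every 3, starting at position 3 (positions 3rd, 6th, 9th, ...).
Starting from "mevfjmriiwtz": after the first operation, "vfjmriiwtzme"; after the second, "jite".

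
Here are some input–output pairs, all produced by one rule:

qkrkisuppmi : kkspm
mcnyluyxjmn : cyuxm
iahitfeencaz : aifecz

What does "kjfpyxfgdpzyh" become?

jpxgpy

Looking at the pairs, the operation is to keep every other character starting from the second (positions 2nd, 4th, 6th, ...).
On "kjfpyxfgdpzyh" that produces "jpxgpy".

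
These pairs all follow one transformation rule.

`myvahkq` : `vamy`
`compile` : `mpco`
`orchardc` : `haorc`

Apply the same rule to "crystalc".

stcry

The rule is to delete the last 3 characters, then move the last 2 characters to the front (rotate right by 2).
Working it through for "crystalc": intermediate "cryst", final "stcry".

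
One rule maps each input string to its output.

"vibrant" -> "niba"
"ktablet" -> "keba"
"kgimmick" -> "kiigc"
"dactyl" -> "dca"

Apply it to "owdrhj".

jhd

Each output is the input with this applied: sort the characters into reverse alphabetical order, then delete the first 3 characters.
"owdrhj" → "wrojhd" → "jhd".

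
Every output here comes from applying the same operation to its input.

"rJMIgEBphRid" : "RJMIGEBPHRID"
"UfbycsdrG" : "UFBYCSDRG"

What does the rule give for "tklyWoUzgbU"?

TKLYWOUZGBU

Looking at the pairs, the operation is to convert every letter to uppercase.
For "tklyWoUzgbU" the result is "TKLYWOUZGBU".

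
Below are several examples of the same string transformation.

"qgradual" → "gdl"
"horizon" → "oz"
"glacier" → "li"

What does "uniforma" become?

noa

Each output is the input with this applied: keep one character in every 3, starting at position 2 (positions 2nd, 5th, 8th, ...).
On "uniforma" that produces "noa".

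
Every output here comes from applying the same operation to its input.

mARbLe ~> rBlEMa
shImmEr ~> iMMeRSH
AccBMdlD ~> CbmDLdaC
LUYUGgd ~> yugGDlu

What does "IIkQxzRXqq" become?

Looking at the pairs, the operation is to move the first 2 characters to the end (rotate left by 2), then flip the case of every letter.
Starting from "IIkQxzRXqq": after the first operation, "kQxzRXqqII"; after the second, "KqXZrxQQii".

KqXZrxQQii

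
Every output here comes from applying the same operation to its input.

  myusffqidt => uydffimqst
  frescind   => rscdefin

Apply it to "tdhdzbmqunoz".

zzbddhmnoqtu

What's happening: sort the characters into alphabetical order, then move the last 2 characters to the front (rotate right by 2).
For "tdhdzbmqunoz", step one produces "bddhmnoqtuzz"; step two turns that into "zzbddhmnoqtu".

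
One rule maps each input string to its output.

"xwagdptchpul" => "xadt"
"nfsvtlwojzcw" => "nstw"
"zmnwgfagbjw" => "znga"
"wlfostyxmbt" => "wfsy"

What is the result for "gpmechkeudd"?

The pattern: keep every other character starting from the first (positions 1st, 3rd, 5th, ...), then keep only the first 4 characters.
For "gpmechkeudd" the result is "gmck".

gmck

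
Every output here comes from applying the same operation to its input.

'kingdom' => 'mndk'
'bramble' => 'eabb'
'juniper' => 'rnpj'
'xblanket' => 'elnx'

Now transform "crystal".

lytc

The rule is to keep every other character starting from the first (positions 1st, 3rd, 5th, ...), then swap the first and last characters.
Starting from "crystal": after the first operation, "cytl"; after the second, "lytc".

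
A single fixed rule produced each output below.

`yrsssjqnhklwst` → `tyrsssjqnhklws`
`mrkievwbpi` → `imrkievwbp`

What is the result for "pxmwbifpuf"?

fpxmwbifpu

What's happening: move the last character to the front.
Applying that to "pxmwbifpuf" gives "fpxmwbifpu".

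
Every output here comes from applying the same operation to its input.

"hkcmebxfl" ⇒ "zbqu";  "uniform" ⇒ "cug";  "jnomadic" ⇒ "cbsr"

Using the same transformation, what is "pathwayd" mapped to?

pwps

Rule — shift every letter 11 places backward in the alphabet (wrapping around), then keep every other character starting from the second (positions 2nd, 4th, 6th, ...).
Applying both steps to "pathwayd": "epiwlpns", then "pwps".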